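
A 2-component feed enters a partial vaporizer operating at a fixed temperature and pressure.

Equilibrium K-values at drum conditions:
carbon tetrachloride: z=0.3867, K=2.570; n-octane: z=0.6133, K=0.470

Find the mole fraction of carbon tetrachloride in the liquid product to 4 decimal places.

x_carbon tetrachloride = 0.2524

Rachford–Rice: g(V/F) = Σ zᵢ(Kᵢ−1)/(1+V/F(Kᵢ−1)) = 0.
Check two-phase: ΣzᵢKᵢ = 1.2821 > 1 and Σzᵢ/Kᵢ = 1.4554 > 1, so g(0) = 0.2821 > 0 and g(1) = -0.4554 < 0.
Newton–Raphson from V/F = 0.5:
  V/F = 0.5000: g = -0.10212, g' = -0.6181 → V/F = 0.3348
  V/F = 0.3348: g = 0.00280, g' = -0.6642 → V/F = 0.3390
Converged at V/F = 0.3390.
Compositions from xᵢ = zᵢ/(1+V/F(Kᵢ−1)), yᵢ = Kᵢxᵢ:
  carbon tetrachloride: x = 0.2524, y = 0.6486
  n-octane: x = 0.7476, y = 0.3514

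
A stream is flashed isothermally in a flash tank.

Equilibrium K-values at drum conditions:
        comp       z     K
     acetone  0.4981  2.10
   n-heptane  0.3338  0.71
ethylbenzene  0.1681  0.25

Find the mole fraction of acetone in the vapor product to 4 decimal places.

y_acetone = 0.6425

Rachford–Rice: g(V/F) = Σ zᵢ(Kᵢ−1)/(1+V/F(Kᵢ−1)) = 0.
Check two-phase: ΣzᵢKᵢ = 1.3250 > 1 and Σzᵢ/Kᵢ = 1.3797 > 1, so g(0) = 0.3250 > 0 and g(1) = -0.3797 < 0.
Iterate (Newton) starting at V/F = 0.5:
  V/F = 0.5000: g = 0.03855, g' = -0.5313 → V/F = 0.5726
  V/F = 0.5726: g = -0.00085, g' = -0.5577 → V/F = 0.5710
Converged at V/F = 0.5710.
Compositions from xᵢ = zᵢ/(1+V/F(Kᵢ−1)), yᵢ = Kᵢxᵢ:
  acetone: x = 0.3059, y = 0.6425
  n-heptane: x = 0.4000, y = 0.2840
  ethylbenzene: x = 0.2940, y = 0.0735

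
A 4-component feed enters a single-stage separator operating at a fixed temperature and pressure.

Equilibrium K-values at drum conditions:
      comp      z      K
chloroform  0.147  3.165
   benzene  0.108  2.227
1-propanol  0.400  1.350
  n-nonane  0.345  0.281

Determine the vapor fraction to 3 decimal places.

ψ = 0.451

Material balance + equilibrium reduce to Σ zᵢ(Kᵢ−1)/(1+ψ(Kᵢ−1)) = 0.
Feasibility: ΣzᵢKᵢ = 1.343, Σzᵢ/Kᵢ = 1.619 — both > 1, two phases present.
Newton iteration, ψ⁰ = 0.51:
  ψ = 0.510: g = -0.0401, g' = -0.697 → ψ = 0.452
  ψ = 0.452: g = -0.0008, g' = -0.671 → ψ = 0.451
Converged at ψ = 0.451.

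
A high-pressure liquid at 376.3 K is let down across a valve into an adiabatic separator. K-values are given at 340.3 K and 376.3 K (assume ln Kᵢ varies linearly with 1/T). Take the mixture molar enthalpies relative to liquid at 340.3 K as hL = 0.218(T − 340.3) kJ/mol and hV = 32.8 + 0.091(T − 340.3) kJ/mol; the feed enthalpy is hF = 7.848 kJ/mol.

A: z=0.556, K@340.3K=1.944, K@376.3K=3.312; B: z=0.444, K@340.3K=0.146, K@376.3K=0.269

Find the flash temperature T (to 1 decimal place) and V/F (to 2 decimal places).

Adiabatic flash: solve Rachford–Rice at each trial T, then check hF = ψ·hV(T) + (1−ψ)·hL(T).
  T = 340.3 K: K = (1.944, 0.146), RR gives ψ = 0.181, H_out = 5.927 kJ/mol
  T = 376.3 K: K = (3.312, 0.269), RR gives ψ = 0.569, H_out = 23.897 kJ/mol
  T = 358.3 K: K = (2.572, 0.201), RR gives ψ = 0.414, H_out = 16.544 kJ/mol
  T = 349.3 K: K = (2.244, 0.172), RR gives ψ = 0.315, H_out = 11.924 kJ/mol
  T = 344.8 K: K = (2.091, 0.159), RR gives ψ = 0.254, H_out = 9.159 kJ/mol
  T = 342.6 K: K = (2.018, 0.152), RR gives ψ = 0.220, H_out = 7.648 kJ/mol
Linear interpolation between T = 342.6 (H_out = 7.648) and T = 344.8 (H_out = 9.159) on hF = 7.848 gives T ≈ 342.9 K, at which ψ = 0.22.

T = 342.9 K, V/F = 0.22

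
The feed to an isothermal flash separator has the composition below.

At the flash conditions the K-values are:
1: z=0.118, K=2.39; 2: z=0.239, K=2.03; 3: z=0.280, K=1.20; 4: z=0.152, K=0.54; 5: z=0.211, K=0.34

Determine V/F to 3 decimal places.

Newton–Raphson from V/F = 0.57:
  V/F = 0.570: g = -0.0211, g' = -0.476 → V/F = 0.526
  V/F = 0.526: g = -0.0003, g' = -0.463 → V/F = 0.525
Converged at V/F = 0.525.

V/F = 0.525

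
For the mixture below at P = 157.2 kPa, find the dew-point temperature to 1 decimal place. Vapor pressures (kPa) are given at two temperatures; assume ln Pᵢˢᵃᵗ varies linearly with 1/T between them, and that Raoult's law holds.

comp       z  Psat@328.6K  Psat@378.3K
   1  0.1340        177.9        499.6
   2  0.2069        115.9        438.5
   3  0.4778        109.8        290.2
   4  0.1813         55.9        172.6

Dew-point temperature: Σzᵢ·P/Pᵢˢᵃᵗ(T) = 1. Interpolate ln Pᵢˢᵃᵗ = aᵢ + bᵢ/T.
  T = 328.6 K: ΣzᵢP/Pᵢˢᵃᵗ = 1.5929
  T = 378.3 K: ΣzᵢP/Pᵢˢᵃᵗ = 0.5403
  T = 353.5 K: ΣzᵢP/Pᵢˢᵃᵗ = 0.8904
  T = 341.1 K: ΣzᵢP/Pᵢˢᵃᵗ = 1.1763
  T = 347.3 K: ΣzᵢP/Pᵢˢᵃᵗ = 1.0207
  T = 350.4 K: ΣzᵢP/Pᵢˢᵃᵗ = 0.9527
  T = 348.9 K: ΣzᵢP/Pᵢˢᵃᵗ = 0.9849
Interpolating between 347.3 K and 348.9 K gives T ≈ 348.2 K.

T = 348.2 K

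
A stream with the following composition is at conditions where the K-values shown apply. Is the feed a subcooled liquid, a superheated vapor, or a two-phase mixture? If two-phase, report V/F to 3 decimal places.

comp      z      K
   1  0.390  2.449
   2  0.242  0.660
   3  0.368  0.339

ΣzᵢKᵢ = 1.240; Σzᵢ/Kᵢ = 1.611.
Both exceed 1, so a two-phase solution exists.
Rachford–Rice: g(ψ) = Σ zᵢ(Kᵢ−1)/(1+ψ(Kᵢ−1)) = 0.
Newton–Raphson from ψ = 0.45:
  ψ = 0.450: g = -0.1013, g' = -0.665 → ψ = 0.298
Converged at ψ = 0.298.

two-phase, V/F = 0.298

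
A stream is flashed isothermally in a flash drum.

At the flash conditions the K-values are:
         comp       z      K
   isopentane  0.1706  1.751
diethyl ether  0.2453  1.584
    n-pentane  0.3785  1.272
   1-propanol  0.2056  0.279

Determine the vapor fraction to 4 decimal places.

ψ = 0.6468

Let ψ = V/F and solve Σ zᵢ(Kᵢ−1)/(1+ψ(Kᵢ−1)) = 0.
Check two-phase: ΣzᵢKᵢ = 1.2261 > 1 and Σzᵢ/Kᵢ = 1.2868 > 1, so g(0) = 0.2261 > 0 and g(1) = -0.2868 < 0.
Iterate (Newton) starting at ψ = 0.51:
  ψ = 0.5100: g = 0.05898, g' = -0.3889 → ψ = 0.6617
  ψ = 0.6617: g = -0.00730, g' = -0.4974 → ψ = 0.6470
  ψ = 0.6470: g = -0.00010, g' = -0.4834 → ψ = 0.6468
Converged at ψ = 0.6468.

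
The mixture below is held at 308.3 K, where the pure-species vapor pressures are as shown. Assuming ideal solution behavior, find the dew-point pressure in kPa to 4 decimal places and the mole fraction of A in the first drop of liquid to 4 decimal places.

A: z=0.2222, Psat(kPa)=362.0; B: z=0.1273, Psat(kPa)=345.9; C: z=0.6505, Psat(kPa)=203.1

Pdew = 238.9661 kPa, x_A = 0.1467

At the dew point ψ → 1, so Σzᵢ/Kᵢ = 1 with Kᵢ = Pᵢˢᵃᵗ/P ⇒ 1/P = Σzᵢ/Pᵢˢᵃᵗ.
1/P = 0.2222/362.0 + 0.1273/345.9 + 0.6505/203.1 = 0.0041847 ⇒ P = 238.9661 kPa
xᵢ = zᵢP/Pᵢˢᵃᵗ ⇒ x_A = 0.2222·238.9661/362.0 = 0.1467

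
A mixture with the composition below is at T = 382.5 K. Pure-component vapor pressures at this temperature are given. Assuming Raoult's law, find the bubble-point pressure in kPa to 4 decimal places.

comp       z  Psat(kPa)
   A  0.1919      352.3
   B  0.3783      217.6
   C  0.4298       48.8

At the bubble point ψ → 0, so ΣzᵢKᵢ = 1 with Kᵢ = Pᵢˢᵃᵗ/P ⇒ P = ΣzᵢPᵢˢᵃᵗ.
P = 0.1919·352.3 + 0.3783·217.6 + 0.4298·48.8 = 170.8987 kPa

Pbub = 170.8987 kPa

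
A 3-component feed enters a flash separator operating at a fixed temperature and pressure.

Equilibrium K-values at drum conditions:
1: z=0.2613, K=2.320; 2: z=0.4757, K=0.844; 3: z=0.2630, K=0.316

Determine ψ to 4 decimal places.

ψ = 0.1740

Let ψ = V/F and solve Σ zᵢ(Kᵢ−1)/(1+ψ(Kᵢ−1)) = 0.
g(0) = ΣzᵢKᵢ − 1 = 0.0908 and g(1) = 1 − Σzᵢ/Kᵢ = -0.5085, so a root lies in (0, 1).
Newton–Raphson from ψ = 0.5:
  ψ = 0.5000: g = -0.14610, g' = -0.4630 → ψ = 0.1845
  ψ = 0.1845: g = -0.00490, g' = -0.4679 → ψ = 0.1740
Converged at ψ = 0.1740.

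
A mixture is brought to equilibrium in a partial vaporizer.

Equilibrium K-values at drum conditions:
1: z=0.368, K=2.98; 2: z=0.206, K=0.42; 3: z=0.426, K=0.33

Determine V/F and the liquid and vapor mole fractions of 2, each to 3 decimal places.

Newton–Raphson from V/F = 0.35:
  V/F = 0.350: g = -0.0924, g' = -0.939 → V/F = 0.252
  V/F = 0.252: g = 0.0032, g' = -1.014 → V/F = 0.255
Converged at V/F = 0.255.
Compositions from xᵢ = zᵢ/(1+V/F(Kᵢ−1)), yᵢ = Kᵢxᵢ:
  1: x = 0.245, y = 0.729
  2: x = 0.242, y = 0.102
  3: x = 0.514, y = 0.170

V/F = 0.255, x_2 = 0.242, y_2 = 0.102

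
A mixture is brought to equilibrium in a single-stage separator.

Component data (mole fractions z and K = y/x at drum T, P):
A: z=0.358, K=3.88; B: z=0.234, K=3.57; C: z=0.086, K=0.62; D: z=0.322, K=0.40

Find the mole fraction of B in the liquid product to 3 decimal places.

Material balance + equilibrium reduce to Σ zᵢ(Kᵢ−1)/(1+ψ(Kᵢ−1)) = 0.
Feasibility: ΣzᵢKᵢ = 2.407, Σzᵢ/Kᵢ = 1.102 — both > 1, two phases present.
Iterate (Newton) starting at ψ = 0.5:
  ψ = 0.500: g = 0.3694, g' = -1.050 → ψ = 0.852
  ψ = 0.852: g = 0.0437, g' = -0.913 → ψ = 0.900
  ψ = 0.900: g = -0.0008, g' = -0.947 → ψ = 0.899
Converged at ψ = 0.899.
Compositions from xᵢ = zᵢ/(1+ψ(Kᵢ−1)), yᵢ = Kᵢxᵢ:
  A: x = 0.100, y = 0.387
  B: x = 0.071, y = 0.252
  C: x = 0.131, y = 0.081
  D: x = 0.699, y = 0.280

x_B = 0.071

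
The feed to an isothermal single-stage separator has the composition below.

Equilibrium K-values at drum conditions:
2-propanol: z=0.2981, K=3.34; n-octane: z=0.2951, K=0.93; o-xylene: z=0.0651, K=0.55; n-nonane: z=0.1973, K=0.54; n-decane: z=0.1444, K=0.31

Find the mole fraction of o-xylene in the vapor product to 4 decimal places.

y_o-xylene = 0.0459

Rachford–Rice: g(V/F) = Σ zᵢ(Kᵢ−1)/(1+V/F(Kᵢ−1)) = 0.
Check two-phase: ΣzᵢKᵢ = 1.4572 > 1 and Σzᵢ/Kᵢ = 1.3561 > 1, so g(0) = 0.4572 > 0 and g(1) = -0.3561 < 0.
Newton iteration, V/F⁰ = 0.57:
  V/F = 0.5700: g = -0.04926, g' = -0.5886 → V/F = 0.4863
  V/F = 0.4863: g = 0.00052, g' = -0.6053 → V/F = 0.4872
Converged at V/F = 0.4872.
Compositions from xᵢ = zᵢ/(1+V/F(Kᵢ−1)), yᵢ = Kᵢxᵢ:
  2-propanol: x = 0.1393, y = 0.4653
  n-octane: x = 0.3055, y = 0.2841
  o-xylene: x = 0.0834, y = 0.0459
  n-nonane: x = 0.2543, y = 0.1373
  n-decane: x = 0.2175, y = 0.0674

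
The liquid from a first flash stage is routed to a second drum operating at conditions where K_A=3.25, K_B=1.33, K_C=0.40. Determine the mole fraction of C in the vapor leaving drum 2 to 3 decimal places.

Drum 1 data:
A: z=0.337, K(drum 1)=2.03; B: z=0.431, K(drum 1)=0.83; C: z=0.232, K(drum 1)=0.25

Drum 1:
Let ψ₁ = V/F and solve Σ zᵢ(Kᵢ−1)/(1+ψ₁(Kᵢ−1)) = 0.
g(0) = ΣzᵢKᵢ − 1 = 0.100 and g(1) = 1 − Σzᵢ/Kᵢ = -0.613, so a root lies in (0, 1).
Newton iteration, ψ₁⁰ = 0.5:
  ψ₁ = 0.500: g = -0.1294, g' = -0.505 → ψ₁ = 0.244
  ψ₁ = 0.244: g = -0.0119, g' = -0.437 → ψ₁ = 0.217
Converged at ψ₁ = 0.217.
Drum-1 compositions:
  A: x = 0.276, y = 0.559
  B: x = 0.447, y = 0.371
  C: x = 0.277, y = 0.069
Drum-2 feed = drum-1 liquid: z₂ = (0.2755, 0.4475, 0.2770).
Drum 2:
Newton–Raphson from ψ₂ = 0.43:
  ψ₂ = 0.430: g = 0.2204, g' = -0.579 → ψ₂ = 0.811
  ψ₂ = 0.811: g = 0.0124, g' = -0.583 → ψ₂ = 0.832
Converged at ψ₂ = 0.832.
  A: x = 0.096, y = 0.312
  B: x = 0.351, y = 0.467
  C: x = 0.553, y = 0.221

y_C (drum 2) = 0.221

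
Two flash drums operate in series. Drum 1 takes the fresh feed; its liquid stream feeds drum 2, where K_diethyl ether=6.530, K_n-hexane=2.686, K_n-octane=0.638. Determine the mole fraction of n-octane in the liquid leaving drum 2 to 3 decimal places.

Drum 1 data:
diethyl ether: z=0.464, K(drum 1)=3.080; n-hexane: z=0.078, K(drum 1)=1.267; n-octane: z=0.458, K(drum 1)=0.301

x_n-octane (drum 2) = 0.917

Drum 1:
Material balance + equilibrium reduce to Σ zᵢ(Kᵢ−1)/(1+ψ₁(Kᵢ−1)) = 0.
Check two-phase: ΣzᵢKᵢ = 1.666 > 1 and Σzᵢ/Kᵢ = 1.734 > 1, so g(0) = 0.666 > 0 and g(1) = -0.734 < 0.
Iterate (Newton) starting at ψ₁ = 0.61:
  ψ₁ = 0.610: g = -0.1148, g' = -1.074 → ψ₁ = 0.503
  ψ₁ = 0.503: g = -0.0038, g' = -1.016 → ψ₁ = 0.499
Converged at ψ₁ = 0.499.
Drum-1 compositions:
  diethyl ether: x = 0.228, y = 0.701
  n-hexane: x = 0.069, y = 0.087
  n-octane: x = 0.704, y = 0.212
Drum-2 feed = drum-1 liquid: z₂ = (0.2276, 0.0688, 0.7036).
Drum 2:
Material balance + equilibrium reduce to Σ zᵢ(Kᵢ−1)/(1+ψ₂(Kᵢ−1)) = 0.
Feasibility: ΣzᵢKᵢ = 2.120, Σzᵢ/Kᵢ = 1.163 — both > 1, two phases present.
Newton–Raphson from ψ₂ = 0.42:
  ψ₂ = 0.420: g = 0.1464, g' = -0.826 → ψ₂ = 0.597
  ψ₂ = 0.597: g = 0.0254, g' = -0.575 → ψ₂ = 0.641
  ψ₂ = 0.641: g = 0.0008, g' = -0.538 → ψ₂ = 0.643
Converged at ψ₂ = 0.643.
  diethyl ether: x = 0.050, y = 0.326
  n-hexane: x = 0.033, y = 0.089
  n-octane: x = 0.917, y = 0.585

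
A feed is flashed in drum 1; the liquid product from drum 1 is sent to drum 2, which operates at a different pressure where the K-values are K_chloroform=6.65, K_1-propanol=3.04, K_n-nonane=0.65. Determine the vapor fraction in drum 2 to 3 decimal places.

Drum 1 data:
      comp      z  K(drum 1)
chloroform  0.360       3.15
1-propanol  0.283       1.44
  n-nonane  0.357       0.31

V/F (drum 2) = 0.864

Drum 1:
Rachford–Rice: g(ψ₁) = Σ zᵢ(Kᵢ−1)/(1+ψ₁(Kᵢ−1)) = 0.
Feasibility: ΣzᵢKᵢ = 1.652, Σzᵢ/Kᵢ = 1.462 — both > 1, two phases present.
Newton iteration, ψ₁⁰ = 0.4:
  ψ₁ = 0.400: g = 0.1818, g' = -0.845 → ψ₁ = 0.615
  ψ₁ = 0.615: g = 0.0033, g' = -0.856 → ψ₁ = 0.619
Converged at ψ₁ = 0.619.
Drum-1 compositions:
  chloroform: x = 0.154, y = 0.487
  1-propanol: x = 0.222, y = 0.320
  n-nonane: x = 0.623, y = 0.193
Drum-2 feed = drum-1 liquid: z₂ = (0.1545, 0.2224, 0.6231).
Drum 2:
Newton iteration, ψ₂⁰ = 0.5:
  ψ₂ = 0.500: g = 0.1884, g' = -0.676 → ψ₂ = 0.779
  ψ₂ = 0.779: g = 0.0371, g' = -0.451 → ψ₂ = 0.861
  ψ₂ = 0.861: g = 0.0013, g' = -0.422 → ψ₂ = 0.864
Converged at ψ₂ = 0.864.
  chloroform: x = 0.026, y = 0.175
  1-propanol: x = 0.081, y = 0.245
  n-nonane: x = 0.893, y = 0.581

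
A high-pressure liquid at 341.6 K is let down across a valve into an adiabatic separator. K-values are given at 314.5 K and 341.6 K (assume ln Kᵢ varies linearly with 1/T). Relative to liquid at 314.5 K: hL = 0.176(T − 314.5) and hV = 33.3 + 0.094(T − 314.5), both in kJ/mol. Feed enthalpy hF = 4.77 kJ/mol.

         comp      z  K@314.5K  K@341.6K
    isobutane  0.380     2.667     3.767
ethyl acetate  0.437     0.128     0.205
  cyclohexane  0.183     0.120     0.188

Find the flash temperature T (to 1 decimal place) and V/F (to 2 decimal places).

T = 320.4 K, V/F = 0.11

Adiabatic flash: solve Rachford–Rice at each trial T, then check hF = ψ·hV(T) + (1−ψ)·hL(T).
  T = 314.5 K: K = (2.667, 0.128, 0.120), RR gives ψ = 0.063, H_out = 2.087 kJ/mol
  T = 341.6 K: K = (3.767, 0.205, 0.188), RR gives ψ = 0.251, H_out = 12.567 kJ/mol
  T = 328.1 K: K = (3.194, 0.164, 0.152), RR gives ψ = 0.170, H_out = 7.863 kJ/mol
  T = 321.3 K: K = (2.924, 0.145, 0.135), RR gives ψ = 0.121, H_out = 5.153 kJ/mol
  T = 317.9 K: K = (2.794, 0.136, 0.127), RR gives ψ = 0.093, H_out = 3.673 kJ/mol
  T = 319.6 K: K = (2.859, 0.141, 0.131), RR gives ψ = 0.107, H_out = 4.425 kJ/mol
Linear interpolation between T = 319.6 (H_out = 4.425) and T = 321.3 (H_out = 5.153) on hF = 4.77 gives T ≈ 320.4 K, at which ψ = 0.11.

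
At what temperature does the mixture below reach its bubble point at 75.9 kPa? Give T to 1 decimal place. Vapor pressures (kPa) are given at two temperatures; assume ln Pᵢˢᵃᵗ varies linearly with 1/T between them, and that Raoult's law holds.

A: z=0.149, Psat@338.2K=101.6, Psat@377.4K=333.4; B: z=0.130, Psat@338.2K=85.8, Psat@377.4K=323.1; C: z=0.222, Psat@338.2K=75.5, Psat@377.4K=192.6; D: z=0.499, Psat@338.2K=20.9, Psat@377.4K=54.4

T = 349.8 K

Bubble-point temperature: ΣzᵢPᵢˢᵃᵗ(T) = P. Interpolate ln Pᵢˢᵃᵗ = aᵢ + bᵢ/T.
  T = 338.2 K: ΣzᵢPᵢˢᵃᵗ = 53.48 kPa
  T = 377.4 K: ΣzᵢPᵢˢᵃᵗ = 161.58 kPa
  T = 357.8 K: ΣzᵢPᵢˢᵃᵗ = 95.51 kPa
  T = 348.0 K: ΣzᵢPᵢˢᵃᵗ = 71.99 kPa
  T = 352.9 K: ΣzᵢPᵢˢᵃᵗ = 83.07 kPa
  T = 350.4 K: ΣzᵢPᵢˢᵃᵗ = 77.26 kPa
Interpolating between 348.0 K and 350.4 K gives T ≈ 349.8 K.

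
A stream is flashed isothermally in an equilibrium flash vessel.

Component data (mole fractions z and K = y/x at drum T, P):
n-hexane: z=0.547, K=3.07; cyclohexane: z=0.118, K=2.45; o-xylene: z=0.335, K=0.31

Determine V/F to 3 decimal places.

V/F = 0.791

Newton iteration, V/F⁰ = 0.5:
  V/F = 0.500: g = 0.3027, g' = -1.021 → V/F = 0.796
  V/F = 0.796: g = -0.0062, g' = -1.174 → V/F = 0.791
Converged at V/F = 0.791.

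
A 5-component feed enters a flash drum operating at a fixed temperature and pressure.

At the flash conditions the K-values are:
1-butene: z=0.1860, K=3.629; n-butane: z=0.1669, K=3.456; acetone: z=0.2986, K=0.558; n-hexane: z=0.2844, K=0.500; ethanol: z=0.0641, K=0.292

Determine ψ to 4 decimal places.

ψ = 0.4550

Let ψ = V/F and solve Σ zᵢ(Kᵢ−1)/(1+ψ(Kᵢ−1)) = 0.
Check two-phase: ΣzᵢKᵢ = 1.5793 > 1 and Σzᵢ/Kᵢ = 1.4230 > 1, so g(0) = 0.5793 > 0 and g(1) = -0.4230 < 0.
Newton–Raphson from ψ = 0.5:
  ψ = 0.5000: g = -0.03402, g' = -0.7423 → ψ = 0.4542
  ψ = 0.4542: g = 0.00065, g' = -0.7722 → ψ = 0.4550
Converged at ψ = 0.4550.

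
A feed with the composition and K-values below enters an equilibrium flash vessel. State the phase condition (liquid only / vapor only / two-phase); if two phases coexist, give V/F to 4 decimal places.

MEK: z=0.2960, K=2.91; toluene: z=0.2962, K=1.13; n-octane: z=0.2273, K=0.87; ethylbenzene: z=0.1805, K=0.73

ΣzᵢKᵢ = 1.5256; Σzᵢ/Kᵢ = 0.8724.
Since Σzᵢ/Kᵢ < 1 the mixture is above its dew point — single vapor phase.

vapor only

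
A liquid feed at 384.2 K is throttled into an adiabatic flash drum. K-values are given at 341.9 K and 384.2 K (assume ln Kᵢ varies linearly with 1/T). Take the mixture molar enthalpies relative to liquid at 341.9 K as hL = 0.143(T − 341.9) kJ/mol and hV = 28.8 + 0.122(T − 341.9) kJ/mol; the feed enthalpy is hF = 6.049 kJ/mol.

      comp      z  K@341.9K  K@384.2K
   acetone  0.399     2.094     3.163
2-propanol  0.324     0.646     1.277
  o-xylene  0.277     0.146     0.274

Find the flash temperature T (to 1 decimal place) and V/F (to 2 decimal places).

Adiabatic flash: solve Rachford–Rice at each trial T, then check hF = ψ·hV(T) + (1−ψ)·hL(T).
  T = 341.9 K: K = (2.094, 0.646, 0.146), RR gives ψ = 0.124, H_out = 3.564 kJ/mol
  T = 384.2 K: K = (3.163, 1.277, 0.274), RR gives ψ = 0.710, H_out = 25.876 kJ/mol
  T = 363.0 K: K = (2.603, 0.926, 0.204), RR gives ψ = 0.454, H_out = 15.883 kJ/mol
  T = 352.4 K: K = (2.341, 0.777, 0.173), RR gives ψ = 0.299, H_out = 10.056 kJ/mol
  T = 347.1 K: K = (2.215, 0.709, 0.159), RR gives ψ = 0.214, H_out = 6.884 kJ/mol
  T = 344.5 K: K = (2.154, 0.677, 0.152), RR gives ψ = 0.170, H_out = 5.253 kJ/mol
  T = 345.8 K: K = (2.184, 0.693, 0.156), RR gives ψ = 0.192, H_out = 6.076 kJ/mol
Linear interpolation between T = 344.5 (H_out = 5.253) and T = 345.8 (H_out = 6.076) on hF = 6.049 gives T ≈ 345.8 K, at which ψ = 0.19.

T = 345.8 K, V/F = 0.19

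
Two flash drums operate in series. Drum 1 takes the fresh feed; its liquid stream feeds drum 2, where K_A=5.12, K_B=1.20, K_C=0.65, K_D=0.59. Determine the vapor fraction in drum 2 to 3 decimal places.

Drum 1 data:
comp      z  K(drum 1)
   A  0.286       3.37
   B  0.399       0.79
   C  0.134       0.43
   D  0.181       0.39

V/F (drum 2) = 0.727

Drum 1:
Material balance + equilibrium reduce to Σ zᵢ(Kᵢ−1)/(1+ψ₁(Kᵢ−1)) = 0.
Check two-phase: ΣzᵢKᵢ = 1.407 > 1 and Σzᵢ/Kᵢ = 1.366 > 1, so g(0) = 0.407 > 0 and g(1) = -0.366 < 0.
Iterate (Newton) starting at ψ₁ = 0.37:
  ψ₁ = 0.370: g = 0.0309, g' = -0.659 → ψ₁ = 0.417
  ψ₁ = 0.417: g = 0.0009, g' = -0.624 → ψ₁ = 0.418
Converged at ψ₁ = 0.418.
Drum-1 compositions:
  A: x = 0.144, y = 0.484
  B: x = 0.437, y = 0.346
  C: x = 0.176, y = 0.076
  D: x = 0.243, y = 0.095
Drum-2 feed = drum-1 liquid: z₂ = (0.1436, 0.4374, 0.1760, 0.2430).
Drum 2:
Newton iteration, ψ₂⁰ = 0.43:
  ψ₂ = 0.430: g = 0.1006, g' = -0.422 → ψ₂ = 0.668
  ψ₂ = 0.668: g = 0.0172, g' = -0.301 → ψ₂ = 0.725
  ψ₂ = 0.725: g = 0.0004, g' = -0.288 → ψ₂ = 0.727
Converged at ψ₂ = 0.727.
  A: x = 0.036, y = 0.184
  B: x = 0.382, y = 0.458
  C: x = 0.236, y = 0.153
  D: x = 0.346, y = 0.204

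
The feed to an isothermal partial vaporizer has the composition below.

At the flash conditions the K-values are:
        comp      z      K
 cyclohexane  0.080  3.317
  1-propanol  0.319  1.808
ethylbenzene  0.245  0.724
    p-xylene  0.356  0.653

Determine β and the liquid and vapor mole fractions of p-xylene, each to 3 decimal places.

Material balance + equilibrium reduce to Σ zᵢ(Kᵢ−1)/(1+β(Kᵢ−1)) = 0.
Check two-phase: ΣzᵢKᵢ = 1.252 > 1 and Σzᵢ/Kᵢ = 1.084 > 1, so g(0) = 0.252 > 0 and g(1) = -0.084 < 0.
Newton–Raphson from β = 0.5:
  β = 0.500: g = 0.0415, g' = -0.286 → β = 0.645
  β = 0.645: g = 0.0022, g' = -0.258 → β = 0.654
Converged at β = 0.654.
Compositions from xᵢ = zᵢ/(1+β(Kᵢ−1)), yᵢ = Kᵢxᵢ:
  cyclohexane: x = 0.032, y = 0.105
  1-propanol: x = 0.209, y = 0.377
  ethylbenzene: x = 0.299, y = 0.216
  p-xylene: x = 0.461, y = 0.301

β = 0.654, x_p-xylene = 0.461, y_p-xylene = 0.301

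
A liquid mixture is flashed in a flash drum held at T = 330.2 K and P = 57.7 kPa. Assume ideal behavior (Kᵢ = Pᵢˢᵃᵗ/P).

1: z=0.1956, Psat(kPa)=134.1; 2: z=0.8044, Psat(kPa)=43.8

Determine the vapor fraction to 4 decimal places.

Raoult's law: Kᵢ = Pᵢˢᵃᵗ/P = Pᵢˢᵃᵗ/57.7.
  K_1 = 134.1/57.7 = 2.324090, K_2 = 43.8/57.7 = 0.759099
Material balance + equilibrium reduce to Σ zᵢ(Kᵢ−1)/(1+ψ(Kᵢ−1)) = 0.
g(0) = ΣzᵢKᵢ − 1 = 0.0652 and g(1) = 1 − Σzᵢ/Kᵢ = -0.1438, so a root lies in (0, 1).
Binary case is linear: z₁(K₁−1)(1+ψ(K₂−1)) + z₂(K₂−1)(1+ψ(K₁−1)) = 0
⇒ ψ = [z₁(K₁−1)+z₂(K₂−1)] / [−(K₁−1)(K₂−1)] = 0.06521/0.31897 = 0.2044

ψ = 0.2044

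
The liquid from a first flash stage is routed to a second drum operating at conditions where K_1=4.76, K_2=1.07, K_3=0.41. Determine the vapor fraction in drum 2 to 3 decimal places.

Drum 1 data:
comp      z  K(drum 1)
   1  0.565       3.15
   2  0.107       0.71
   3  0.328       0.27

Drum 1:
Material balance + equilibrium reduce to Σ zᵢ(Kᵢ−1)/(1+ψ₁(Kᵢ−1)) = 0.
g(0) = ΣzᵢKᵢ − 1 = 0.944 and g(1) = 1 − Σzᵢ/Kᵢ = -0.545, so a root lies in (0, 1).
Newton iteration, ψ₁⁰ = 0.55:
  ψ₁ = 0.550: g = 0.1196, g' = -1.049 → ψ₁ = 0.664
  ψ₁ = 0.664: g = -0.0027, g' = -1.115 → ψ₁ = 0.662
Converged at ψ₁ = 0.662.
Drum-1 compositions:
  1: x = 0.233, y = 0.735
  2: x = 0.132, y = 0.094
  3: x = 0.634, y = 0.171
Drum-2 feed = drum-1 liquid: z₂ = (0.2332, 0.1324, 0.6344).
Drum 2:
Let ψ₂ = V/F and solve Σ zᵢ(Kᵢ−1)/(1+ψ₂(Kᵢ−1)) = 0.
Check two-phase: ΣzᵢKᵢ = 1.512 > 1 and Σzᵢ/Kᵢ = 1.720 > 1, so g(0) = 0.512 > 0 and g(1) = -0.720 < 0.
Newton–Raphson from ψ₂ = 0.5:
  ψ₂ = 0.500: g = -0.2174, g' = -0.842 → ψ₂ = 0.242
  ψ₂ = 0.242: g = 0.0318, g' = -1.205 → ψ₂ = 0.268
  ψ₂ = 0.268: g = 0.0010, g' = -1.130 → ψ₂ = 0.269
Converged at ψ₂ = 0.269.
  1: x = 0.116, y = 0.552
  2: x = 0.130, y = 0.139
  3: x = 0.754, y = 0.309

V/F (drum 2) = 0.269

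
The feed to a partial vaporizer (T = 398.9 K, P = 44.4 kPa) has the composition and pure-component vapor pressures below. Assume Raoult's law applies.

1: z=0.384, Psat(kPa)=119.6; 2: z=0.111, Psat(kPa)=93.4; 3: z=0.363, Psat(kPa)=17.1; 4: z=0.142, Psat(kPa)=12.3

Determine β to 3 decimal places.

Raoult's law: Kᵢ = Pᵢˢᵃᵗ/P = Pᵢˢᵃᵗ/44.4.
  K_1 = 119.6/44.4 = 2.69369, K_2 = 93.4/44.4 = 2.10360, K_3 = 17.1/44.4 = 0.38514, K_4 = 12.3/44.4 = 0.27703
Material balance + equilibrium reduce to Σ zᵢ(Kᵢ−1)/(1+β(Kᵢ−1)) = 0.
Feasibility: ΣzᵢKᵢ = 1.447, Σzᵢ/Kᵢ = 1.650 — both > 1, two phases present.
Newton iteration, β⁰ = 0.66:
  β = 0.660: g = -0.1940, g' = -0.951 → β = 0.456
  β = 0.456: g = -0.0149, g' = -0.841 → β = 0.438
Converged at β = 0.438.

β = 0.438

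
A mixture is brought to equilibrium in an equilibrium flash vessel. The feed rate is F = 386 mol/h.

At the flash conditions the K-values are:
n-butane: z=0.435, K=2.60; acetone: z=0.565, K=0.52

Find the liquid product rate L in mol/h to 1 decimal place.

L = 172.5 mol/h

Let ψ = V/F and solve Σ zᵢ(Kᵢ−1)/(1+ψ(Kᵢ−1)) = 0.
g(0) = ΣzᵢKᵢ − 1 = 0.425 and g(1) = 1 − Σzᵢ/Kᵢ = -0.254, so a root lies in (0, 1).
Binary case is linear: z₁(K₁−1)(1+ψ(K₂−1)) + z₂(K₂−1)(1+ψ(K₁−1)) = 0
⇒ ψ = [z₁(K₁−1)+z₂(K₂−1)] / [−(K₁−1)(K₂−1)] = 0.4248/0.7680 = 0.553
Then V = ψ·F = 0.5531·386 = 213.5 mol/h and L = F − V = 172.5 mol/h.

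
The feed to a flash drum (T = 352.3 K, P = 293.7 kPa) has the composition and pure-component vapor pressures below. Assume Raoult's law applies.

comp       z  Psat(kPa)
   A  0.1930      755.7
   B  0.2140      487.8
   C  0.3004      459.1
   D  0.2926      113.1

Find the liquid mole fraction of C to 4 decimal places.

Raoult's law: Kᵢ = Pᵢˢᵃᵗ/P = Pᵢˢᵃᵗ/293.7.
  K_A = 755.7/293.7 = 2.573034, K_B = 487.8/293.7 = 1.660878, K_C = 459.1/293.7 = 1.563160, K_D = 113.1/293.7 = 0.385087
Material balance + equilibrium reduce to Σ zᵢ(Kᵢ−1)/(1+ψ(Kᵢ−1)) = 0.
g(0) = ΣzᵢKᵢ − 1 = 0.4343 and g(1) = 1 − Σzᵢ/Kᵢ = -0.1559, so a root lies in (0, 1).
Iterate (Newton) starting at ψ = 0.3:
  ψ = 0.3000: g = 0.24839, g' = -0.5216 → ψ = 0.7762
  ψ = 0.7762: g = 0.00367, g' = -0.5887 → ψ = 0.7824
Converged at ψ = 0.7824.
Compositions from xᵢ = zᵢ/(1+ψ(Kᵢ−1)), yᵢ = Kᵢxᵢ:
  A: x = 0.0865, y = 0.2226
  B: x = 0.1411, y = 0.2343
  C: x = 0.2085, y = 0.3260
  D: x = 0.5639, y = 0.2172

x_C = 0.2085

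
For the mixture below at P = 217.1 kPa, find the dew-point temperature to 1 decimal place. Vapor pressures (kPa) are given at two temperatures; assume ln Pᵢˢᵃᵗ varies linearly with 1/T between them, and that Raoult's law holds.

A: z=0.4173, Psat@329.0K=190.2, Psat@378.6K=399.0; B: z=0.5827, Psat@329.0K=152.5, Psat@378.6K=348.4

Dew-point temperature: Σzᵢ·P/Pᵢˢᵃᵗ(T) = 1. Interpolate ln Pᵢˢᵃᵗ = aᵢ + bᵢ/T.
  T = 329.0 K: ΣzᵢP/Pᵢˢᵃᵗ = 1.3059
  T = 378.6 K: ΣzᵢP/Pᵢˢᵃᵗ = 0.5902
  T = 353.8 K: ΣzᵢP/Pᵢˢᵃᵗ = 0.8536
  T = 341.4 K: ΣzᵢP/Pᵢˢᵃᵗ = 1.0476
  T = 347.6 K: ΣzᵢP/Pᵢˢᵃᵗ = 0.9439
  T = 344.5 K: ΣzᵢP/Pᵢˢᵃᵗ = 0.9939
  T = 342.9 K: ΣzᵢP/Pᵢˢᵃᵗ = 1.0211
Interpolating between 342.9 K and 344.5 K gives T ≈ 344.1 K.

T = 344.1 K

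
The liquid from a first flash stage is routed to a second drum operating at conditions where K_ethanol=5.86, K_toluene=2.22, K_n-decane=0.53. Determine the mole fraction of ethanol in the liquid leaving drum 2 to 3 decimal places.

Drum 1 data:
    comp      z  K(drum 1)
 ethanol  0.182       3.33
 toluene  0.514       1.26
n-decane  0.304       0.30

x_ethanol (drum 2) = 0.017

Drum 1:
Newton–Raphson from ψ₁ = 0.39:
  ψ₁ = 0.390: g = 0.0508, g' = -0.582 → ψ₁ = 0.477
Converged at ψ₁ = 0.477.
Drum-1 compositions:
  ethanol: x = 0.086, y = 0.287
  toluene: x = 0.457, y = 0.576
  n-decane: x = 0.457, y = 0.137
Drum-2 feed = drum-1 liquid: z₂ = (0.0862, 0.4572, 0.4566).
Drum 2:
Let ψ₂ = V/F and solve Σ zᵢ(Kᵢ−1)/(1+ψ₂(Kᵢ−1)) = 0.
Check two-phase: ΣzᵢKᵢ = 1.762 > 1 and Σzᵢ/Kᵢ = 1.082 > 1, so g(0) = 0.762 > 0 and g(1) = -0.082 < 0.
Iterate (Newton) starting at ψ₂ = 0.5:
  ψ₂ = 0.500: g = 0.1880, g' = -0.608 → ψ₂ = 0.809
  ψ₂ = 0.809: g = 0.0192, g' = -0.519 → ψ₂ = 0.846
Converged at ψ₂ = 0.846.
  ethanol: x = 0.017, y = 0.099
  toluene: x = 0.225, y = 0.499
  n-decane: x = 0.758, y = 0.402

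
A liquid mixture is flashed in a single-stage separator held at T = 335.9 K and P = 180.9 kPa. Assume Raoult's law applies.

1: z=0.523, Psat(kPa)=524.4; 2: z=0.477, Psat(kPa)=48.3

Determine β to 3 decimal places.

Raoult's law: Kᵢ = Pᵢˢᵃᵗ/P = Pᵢˢᵃᵗ/180.9.
  K_1 = 524.4/180.9 = 2.89884, K_2 = 48.3/180.9 = 0.26700
Binary case is linear: z₁(K₁−1)(1+β(K₂−1)) + z₂(K₂−1)(1+β(K₁−1)) = 0
⇒ β = [z₁(K₁−1)+z₂(K₂−1)] / [−(K₁−1)(K₂−1)] = 0.6435/1.3919 = 0.462

β = 0.462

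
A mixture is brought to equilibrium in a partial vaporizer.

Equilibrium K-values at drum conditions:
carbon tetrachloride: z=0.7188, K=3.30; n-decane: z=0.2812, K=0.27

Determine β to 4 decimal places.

Let β = V/F and solve Σ zᵢ(Kᵢ−1)/(1+β(Kᵢ−1)) = 0.
Feasibility: ΣzᵢKᵢ = 2.4480, Σzᵢ/Kᵢ = 1.2593 — both > 1, two phases present.
Binary case is linear: z₁(K₁−1)(1+β(K₂−1)) + z₂(K₂−1)(1+β(K₁−1)) = 0
⇒ β = [z₁(K₁−1)+z₂(K₂−1)] / [−(K₁−1)(K₂−1)] = 1.44796/1.67900 = 0.8624

β = 0.8624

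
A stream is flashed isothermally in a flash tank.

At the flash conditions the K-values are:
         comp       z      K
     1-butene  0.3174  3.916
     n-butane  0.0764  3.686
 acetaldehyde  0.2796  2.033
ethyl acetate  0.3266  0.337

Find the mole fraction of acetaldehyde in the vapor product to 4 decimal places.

y_acetaldehyde = 0.3048

Material balance + equilibrium reduce to Σ zᵢ(Kᵢ−1)/(1+V/F(Kᵢ−1)) = 0.
g(0) = ΣzᵢKᵢ − 1 = 1.2030 and g(1) = 1 − Σzᵢ/Kᵢ = -0.2084, so a root lies in (0, 1).
Newton iteration, V/F⁰ = 0.5:
  V/F = 0.5000: g = 0.33067, g' = -0.9981 → V/F = 0.8313
  V/F = 0.8313: g = 0.00674, g' = -1.0819 → V/F = 0.8375
Converged at V/F = 0.8375.
Compositions from xᵢ = zᵢ/(1+V/F(Kᵢ−1)), yᵢ = Kᵢxᵢ:
  1-butene: x = 0.0922, y = 0.3611
  n-butane: x = 0.0235, y = 0.0867
  acetaldehyde: x = 0.1499, y = 0.3048
  ethyl acetate: x = 0.7344, y = 0.2475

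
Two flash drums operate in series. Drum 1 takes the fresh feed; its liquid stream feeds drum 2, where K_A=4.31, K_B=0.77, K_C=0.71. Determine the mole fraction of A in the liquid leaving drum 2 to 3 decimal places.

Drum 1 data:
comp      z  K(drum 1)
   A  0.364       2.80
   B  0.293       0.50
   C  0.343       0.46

x_A (drum 2) = 0.074

Drum 1:
Material balance + equilibrium reduce to Σ zᵢ(Kᵢ−1)/(1+ψ₁(Kᵢ−1)) = 0.
g(0) = ΣzᵢKᵢ − 1 = 0.323 and g(1) = 1 − Σzᵢ/Kᵢ = -0.462, so a root lies in (0, 1).
Iterate (Newton) starting at ψ₁ = 0.52:
  ψ₁ = 0.520: g = -0.1171, g' = -0.642 → ψ₁ = 0.338
  ψ₁ = 0.338: g = 0.0048, g' = -0.712 → ψ₁ = 0.344
Converged at ψ₁ = 0.344.
Drum-1 compositions:
  A: x = 0.225, y = 0.629
  B: x = 0.354, y = 0.177
  C: x = 0.421, y = 0.194
Drum-2 feed = drum-1 liquid: z₂ = (0.2247, 0.3539, 0.4213).
Drum 2:
Rachford–Rice: g(ψ₂) = Σ zᵢ(Kᵢ−1)/(1+ψ₂(Kᵢ−1)) = 0.
Check two-phase: ΣzᵢKᵢ = 1.540 > 1 and Σzᵢ/Kᵢ = 1.105 > 1, so g(0) = 0.540 > 0 and g(1) = -0.105 < 0.
Iterate (Newton) starting at ψ₂ = 0.46:
  ψ₂ = 0.460: g = 0.0628, g' = -0.458 → ψ₂ = 0.597
  ψ₂ = 0.597: g = 0.0077, g' = -0.355 → ψ₂ = 0.619
Converged at ψ₂ = 0.619.
  A: x = 0.074, y = 0.318
  B: x = 0.413, y = 0.318
  C: x = 0.514, y = 0.365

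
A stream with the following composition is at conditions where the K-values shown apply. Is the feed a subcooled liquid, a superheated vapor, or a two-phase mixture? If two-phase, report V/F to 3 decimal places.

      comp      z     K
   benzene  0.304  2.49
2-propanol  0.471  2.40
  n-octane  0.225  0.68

superheated vapor

ΣzᵢKᵢ = 2.040; Σzᵢ/Kᵢ = 0.649.
Since Σzᵢ/Kᵢ < 1 the mixture is above its dew point — single vapor phase.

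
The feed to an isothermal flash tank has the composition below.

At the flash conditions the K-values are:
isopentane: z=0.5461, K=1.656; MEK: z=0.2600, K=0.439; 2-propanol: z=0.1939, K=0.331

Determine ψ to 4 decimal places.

ψ = 0.2065

Material balance + equilibrium reduce to Σ zᵢ(Kᵢ−1)/(1+ψ(Kᵢ−1)) = 0.
Feasibility: ΣzᵢKᵢ = 1.0827, Σzᵢ/Kᵢ = 1.5078 — both > 1, two phases present.
Newton–Raphson from ψ = 0.41:
  ψ = 0.4100: g = -0.08587, g' = -0.4487 → ψ = 0.2186
  ψ = 0.2186: g = -0.00489, g' = -0.4051 → ψ = 0.2066
  ψ = 0.2066: g = -0.00001, g' = -0.4038 → ψ = 0.2065
Converged at ψ = 0.2065.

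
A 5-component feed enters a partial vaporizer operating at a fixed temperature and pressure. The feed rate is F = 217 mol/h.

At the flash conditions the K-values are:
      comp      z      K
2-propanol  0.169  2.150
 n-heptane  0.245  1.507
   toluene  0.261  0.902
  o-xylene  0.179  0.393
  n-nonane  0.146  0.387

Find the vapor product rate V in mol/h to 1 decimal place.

V = 55.0 mol/h

Let ψ = V/F and solve Σ zᵢ(Kᵢ−1)/(1+ψ(Kᵢ−1)) = 0.
Check two-phase: ΣzᵢKᵢ = 1.095 > 1 and Σzᵢ/Kᵢ = 1.363 > 1, so g(0) = 0.095 > 0 and g(1) = -0.363 < 0.
Newton iteration, ψ⁰ = 0.31:
  ψ = 0.310: g = -0.0201, g' = -0.355 → ψ = 0.253
Converged at ψ = 0.253.
Then V = ψ·F = 0.2533·217 = 55.0 mol/h and L = F − V = 162.0 mol/h.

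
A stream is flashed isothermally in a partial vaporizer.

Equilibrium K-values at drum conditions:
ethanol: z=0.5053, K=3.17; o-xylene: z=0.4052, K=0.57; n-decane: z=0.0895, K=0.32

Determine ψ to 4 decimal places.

ψ = 0.8025

Rachford–Rice: g(ψ) = Σ zᵢ(Kᵢ−1)/(1+ψ(Kᵢ−1)) = 0.
g(0) = ΣzᵢKᵢ − 1 = 0.8614 and g(1) = 1 − Σzᵢ/Kᵢ = -0.1500, so a root lies in (0, 1).
Iterate (Newton) starting at ψ = 0.56:
  ψ = 0.5600: g = 0.16720, g' = -0.7228 → ψ = 0.7913
  ψ = 0.7913: g = 0.00768, g' = -0.6884 → ψ = 0.8025
Converged at ψ = 0.8025.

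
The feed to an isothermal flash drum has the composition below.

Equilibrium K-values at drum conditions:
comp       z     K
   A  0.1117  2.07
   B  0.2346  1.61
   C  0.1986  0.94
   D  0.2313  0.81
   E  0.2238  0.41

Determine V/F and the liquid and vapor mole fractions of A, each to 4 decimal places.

Material balance + equilibrium reduce to Σ zᵢ(Kᵢ−1)/(1+V/F(Kᵢ−1)) = 0.
Feasibility: ΣzᵢKᵢ = 1.0747, Σzᵢ/Kᵢ = 1.2424 — both > 1, two phases present.
Newton–Raphson from V/F = 0.35:
  V/F = 0.3500: g = -0.02077, g' = -0.2610 → V/F = 0.2704
Converged at V/F = 0.2704.
Compositions from xᵢ = zᵢ/(1+V/F(Kᵢ−1)), yᵢ = Kᵢxᵢ:
  A: x = 0.0866, y = 0.1793
  B: x = 0.2014, y = 0.3242
  C: x = 0.2019, y = 0.1898
  D: x = 0.2438, y = 0.1975
  E: x = 0.2663, y = 0.1092

V/F = 0.2704, x_A = 0.0866, y_A = 0.1793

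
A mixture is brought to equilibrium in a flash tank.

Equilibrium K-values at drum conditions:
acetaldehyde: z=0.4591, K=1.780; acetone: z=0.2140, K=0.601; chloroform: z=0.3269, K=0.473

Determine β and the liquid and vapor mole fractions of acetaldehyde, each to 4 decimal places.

β = 0.2679, x_acetaldehyde = 0.3797, y_acetaldehyde = 0.6759

Let β = V/F and solve Σ zᵢ(Kᵢ−1)/(1+β(Kᵢ−1)) = 0.
g(0) = ΣzᵢKᵢ − 1 = 0.1004 and g(1) = 1 − Σzᵢ/Kᵢ = -0.3051, so a root lies in (0, 1).
Newton–Raphson from β = 0.5:
  β = 0.5000: g = -0.08295, g' = -0.3651 → β = 0.2728
  β = 0.2728: g = -0.00175, g' = -0.3566 → β = 0.2679
Converged at β = 0.2679.
Compositions from xᵢ = zᵢ/(1+β(Kᵢ−1)), yᵢ = Kᵢxᵢ:
  acetaldehyde: x = 0.3797, y = 0.6759
  acetone: x = 0.2396, y = 0.1440
  chloroform: x = 0.3806, y = 0.1800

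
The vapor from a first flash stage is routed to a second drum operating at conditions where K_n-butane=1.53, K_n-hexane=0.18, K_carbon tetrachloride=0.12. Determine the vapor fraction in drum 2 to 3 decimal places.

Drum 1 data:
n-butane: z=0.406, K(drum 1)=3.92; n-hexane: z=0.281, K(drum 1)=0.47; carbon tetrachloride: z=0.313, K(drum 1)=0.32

V/F (drum 2) = 0.198

Drum 1:
Iterate (Newton) starting at ψ₁ = 0.5:
  ψ₁ = 0.500: g = -0.0432, g' = -1.050 → ψ₁ = 0.459
Converged at ψ₁ = 0.459.
Drum-1 compositions:
  n-butane: x = 0.173, y = 0.680
  n-hexane: x = 0.371, y = 0.175
  carbon tetrachloride: x = 0.455, y = 0.146
Drum-2 feed = drum-1 vapor: z₂ = (0.6798, 0.1746, 0.1457).
Drum 2:
Let ψ₂ = V/F and solve Σ zᵢ(Kᵢ−1)/(1+ψ₂(Kᵢ−1)) = 0.
Check two-phase: ΣzᵢKᵢ = 1.089 > 1 and Σzᵢ/Kᵢ = 2.628 > 1, so g(0) = 0.089 > 0 and g(1) = -1.628 < 0.
Newton iteration, ψ₂⁰ = 0.36:
  ψ₂ = 0.360: g = -0.0882, g' = -0.613 → ψ₂ = 0.216
  ψ₂ = 0.216: g = -0.0090, g' = -0.499 → ψ₂ = 0.198
Converged at ψ₂ = 0.198.
  n-butane: x = 0.615, y = 0.941
  n-hexane: x = 0.208, y = 0.038
  carbon tetrachloride: x = 0.176, y = 0.021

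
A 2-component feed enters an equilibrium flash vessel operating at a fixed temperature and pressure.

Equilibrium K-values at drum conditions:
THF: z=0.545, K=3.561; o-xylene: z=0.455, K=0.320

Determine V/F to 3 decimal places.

V/F = 0.624

Material balance + equilibrium reduce to Σ zᵢ(Kᵢ−1)/(1+V/F(Kᵢ−1)) = 0.
Feasibility: ΣzᵢKᵢ = 2.086, Σzᵢ/Kᵢ = 1.575 — both > 1, two phases present.
Binary case is linear: z₁(K₁−1)(1+V/F(K₂−1)) + z₂(K₂−1)(1+V/F(K₁−1)) = 0
⇒ V/F = [z₁(K₁−1)+z₂(K₂−1)] / [−(K₁−1)(K₂−1)] = 1.0863/1.7415 = 0.624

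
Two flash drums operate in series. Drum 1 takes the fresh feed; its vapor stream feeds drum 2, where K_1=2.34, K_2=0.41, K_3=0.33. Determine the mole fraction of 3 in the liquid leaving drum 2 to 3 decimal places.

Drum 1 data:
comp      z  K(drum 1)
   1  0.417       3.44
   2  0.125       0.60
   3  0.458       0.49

Drum 1:
Material balance + equilibrium reduce to Σ zᵢ(Kᵢ−1)/(1+ψ₁(Kᵢ−1)) = 0.
g(0) = ΣzᵢKᵢ − 1 = 0.734 and g(1) = 1 − Σzᵢ/Kᵢ = -0.264, so a root lies in (0, 1).
Newton iteration, ψ₁⁰ = 0.47:
  ψ₁ = 0.470: g = 0.1052, g' = -0.775 → ψ₁ = 0.606
  ψ₁ = 0.606: g = 0.0067, g' = -0.689 → ψ₁ = 0.615
Converged at ψ₁ = 0.615.
Drum-1 compositions:
  1: x = 0.167, y = 0.573
  2: x = 0.166, y = 0.099
  3: x = 0.667, y = 0.327
Drum-2 feed = drum-1 vapor: z₂ = (0.5734, 0.0995, 0.3271).
Drum 2:
Rachford–Rice: g(ψ₂) = Σ zᵢ(Kᵢ−1)/(1+ψ₂(Kᵢ−1)) = 0.
Feasibility: ΣzᵢKᵢ = 1.491, Σzᵢ/Kᵢ = 1.479 — both > 1, two phases present.
Newton–Raphson from ψ₂ = 0.5:
  ψ₂ = 0.500: g = 0.0473, g' = -0.771 → ψ₂ = 0.561
Converged at ψ₂ = 0.561.
  1: x = 0.327, y = 0.766
  2: x = 0.149, y = 0.061
  3: x = 0.524, y = 0.173

x_3 (drum 2) = 0.524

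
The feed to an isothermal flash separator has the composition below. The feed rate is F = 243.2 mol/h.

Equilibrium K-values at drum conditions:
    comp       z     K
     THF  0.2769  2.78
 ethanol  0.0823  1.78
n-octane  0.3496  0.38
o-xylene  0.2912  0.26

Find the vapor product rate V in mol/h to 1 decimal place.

V = 27.8 mol/h

Newton–Raphson from ψ = 0.3:
  ψ = 0.3000: g = -0.16993, g' = -0.8720 → ψ = 0.1051
  ψ = 0.1051: g = 0.00899, g' = -1.0066 → ψ = 0.1141
Converged at ψ = 0.1141.
Then V = ψ·F = 0.1141·243.2 = 27.8 mol/h and L = F − V = 215.4 mol/h.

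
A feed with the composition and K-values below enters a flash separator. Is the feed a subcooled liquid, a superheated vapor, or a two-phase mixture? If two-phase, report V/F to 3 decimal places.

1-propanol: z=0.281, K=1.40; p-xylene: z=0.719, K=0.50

ΣzᵢKᵢ = 0.753; Σzᵢ/Kᵢ = 1.639.
Since ΣzᵢKᵢ < 1 the mixture is below its bubble point — single liquid phase.

subcooled liquid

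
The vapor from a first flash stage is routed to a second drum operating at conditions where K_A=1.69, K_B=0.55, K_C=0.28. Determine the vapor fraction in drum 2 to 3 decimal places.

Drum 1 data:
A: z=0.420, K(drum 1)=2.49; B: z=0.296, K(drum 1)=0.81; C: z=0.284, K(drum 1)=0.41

Drum 1:
Iterate (Newton) starting at ψ₁ = 0.41:
  ψ₁ = 0.410: g = 0.1065, g' = -0.544 → ψ₁ = 0.606
  ψ₁ = 0.606: g = 0.0046, g' = -0.511 → ψ₁ = 0.615
Converged at ψ₁ = 0.615.
Drum-1 compositions:
  A: x = 0.219, y = 0.546
  B: x = 0.335, y = 0.271
  C: x = 0.446, y = 0.183
Drum-2 feed = drum-1 vapor: z₂ = (0.5458, 0.2715, 0.1827).
Drum 2:
Rachford–Rice: g(ψ₂) = Σ zᵢ(Kᵢ−1)/(1+ψ₂(Kᵢ−1)) = 0.
Feasibility: ΣzᵢKᵢ = 1.123, Σzᵢ/Kᵢ = 1.469 — both > 1, two phases present.
Newton iteration, ψ₂⁰ = 0.48:
  ψ₂ = 0.480: g = -0.0739, g' = -0.457 → ψ₂ = 0.318
  ψ₂ = 0.318: g = -0.0045, g' = -0.409 → ψ₂ = 0.307
Converged at ψ₂ = 0.307.
  A: x = 0.450, y = 0.761
  B: x = 0.315, y = 0.173
  C: x = 0.235, y = 0.066

V/F (drum 2) = 0.307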